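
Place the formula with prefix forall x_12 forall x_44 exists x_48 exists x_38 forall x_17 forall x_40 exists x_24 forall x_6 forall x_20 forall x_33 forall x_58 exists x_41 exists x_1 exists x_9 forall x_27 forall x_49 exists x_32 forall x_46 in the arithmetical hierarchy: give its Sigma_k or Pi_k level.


Leading quantifier is forall, so the class is Pi.
Number of quantifier blocks = alternations + 1 = 8 + 1 = 9.
Classification: Pi_9

Pi_9


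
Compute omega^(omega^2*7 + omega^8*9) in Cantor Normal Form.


omega^(omega^2*7 + omega^8*9):
In ordinal addition a term is absorbed by a following term of strictly larger exponent: 2 < 8, so omega^2*7 + omega^8*9 = omega^8*9.
omega raised to a CNF ordinal is a single CNF term: Result = omega^(omega^8*9)

omega^(omega^8*9)


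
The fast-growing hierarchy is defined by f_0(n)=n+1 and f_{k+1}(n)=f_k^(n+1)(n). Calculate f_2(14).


f_2(14) = f_1^15(14)
f_1(m) = 2m + 1.
Iterating: f_1^k(n) = 2^k*(n+1) - 1.
f_2(14) = 2^15*(14+1) - 1 = 32768*15 - 1 = 491519

491519


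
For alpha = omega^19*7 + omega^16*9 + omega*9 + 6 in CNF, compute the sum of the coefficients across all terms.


CNF: omega^19*7 + omega^16*9 + omega*9 + 6
Coefficients: 7 + 9 + 9 + 6 = 31

31


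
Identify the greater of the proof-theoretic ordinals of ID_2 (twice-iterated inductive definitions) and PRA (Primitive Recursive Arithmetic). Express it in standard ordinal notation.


Proof-theoretic ordinal of ID_2 (twice-iterated inductive definitions): psi_0(epsilon_{Omega_2+1})
Proof-theoretic ordinal of PRA (Primitive Recursive Arithmetic): omega^omega
Comparing: omega^omega < psi_0(epsilon_{Omega_2+1}).
The larger ordinal is psi_0(epsilon_{Omega_2+1}) (from ID_2 (twice-iterated inductive definitions)).

psi_0(epsilon_{Omega_2+1})


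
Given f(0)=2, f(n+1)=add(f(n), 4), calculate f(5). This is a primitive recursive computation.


f(0) = 2
f(1) = add(f(0), 4) = add(2, 4) = 6
f(2) = add(f(1), 4) = add(6, 4) = 10
f(3) = add(f(2), 4) = add(10, 4) = 14
f(4) = add(f(3), 4) = add(14, 4) = 18
f(5) = add(f(4), 4) = add(18, 4) = 22


22


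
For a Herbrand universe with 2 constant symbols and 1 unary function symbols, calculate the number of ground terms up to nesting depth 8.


Herbrand terms by depth:
Depth 0: 2 constants
Depth 1: 2 new terms (running total: 4)
Depth 2: 2 new terms (running total: 6)
Depth 3: 2 new terms (running total: 8)
Depth 4: 2 new terms (running total: 10)
Depth 5: 2 new terms (running total: 12)
Depth 6: 2 new terms (running total: 14)
Depth 7: 2 new terms (running total: 16)
Depth 8: 2 new terms (running total: 18)
Total distinct ground terms = 18

18


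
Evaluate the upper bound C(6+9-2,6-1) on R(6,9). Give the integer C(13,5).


R(6,9) <= C(6+9-2, 6-1) = C(13, 5)
C(13, 5) = 13! / (5! * 8!)
= 1287

1287


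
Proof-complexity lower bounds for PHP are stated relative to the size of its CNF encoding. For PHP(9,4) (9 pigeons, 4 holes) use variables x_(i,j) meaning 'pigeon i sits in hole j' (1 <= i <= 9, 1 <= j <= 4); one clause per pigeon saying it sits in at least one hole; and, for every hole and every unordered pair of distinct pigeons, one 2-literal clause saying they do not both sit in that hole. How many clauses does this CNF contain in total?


PHP(9,4): 9 pigeons, 4 holes, 9*4 = 36 variables.
- pigeon clauses: one per pigeon -> 9 clauses
- hole clauses: 4 holes * C(9,2) = 4 * 36 -> 144 clauses
Total clauses = 9 + 144 = 153

153


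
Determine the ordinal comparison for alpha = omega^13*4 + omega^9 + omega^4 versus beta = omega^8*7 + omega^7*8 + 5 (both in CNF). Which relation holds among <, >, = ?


Compare term by term from highest exponent:
alpha = omega^13*4 + omega^9 + omega^4
beta = omega^8*7 + omega^7*8 + 5
Term 1: alpha has omega^13*4, beta has omega^8*7
Term 2: alpha has omega^9*1, beta has omega^7*8
Term 3: alpha has omega^4*1, beta has omega^0*5
Result: alpha > beta

alpha > beta


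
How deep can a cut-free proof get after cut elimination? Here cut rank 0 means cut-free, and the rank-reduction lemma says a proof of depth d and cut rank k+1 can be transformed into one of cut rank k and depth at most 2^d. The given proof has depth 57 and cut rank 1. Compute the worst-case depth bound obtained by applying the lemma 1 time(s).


Each rank reduction sends depth d to at most 2^d; cut rank r needs r reductions.
2_0(57) = 57
2_1(57) = 2^57 = 144115188075855872
Cut-free depth bound = 144115188075855872

144115188075855872


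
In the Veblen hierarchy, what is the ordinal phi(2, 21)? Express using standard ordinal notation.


phi(2, 21):
phi(2, beta) = zeta_beta (the beta-th zeta number, fixed point of epsilon).
phi(2, 21) = zeta_21

zeta_21


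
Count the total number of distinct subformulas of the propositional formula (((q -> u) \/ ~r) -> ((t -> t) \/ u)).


Formula: (((q -> u) \/ ~r) -> ((t -> t) \/ u))
Subformulas found:
  1. q
  2. u
  3. r
  4. t
  5. ~r
  6. (t -> t)
  7. (q -> u)
  8. ((t -> t) \/ u)
  9. ((q -> u) \/ ~r)
  10. (((q -> u) \/ ~r) -> ((t -> t) \/ u))
Total distinct subformulas = 10

10


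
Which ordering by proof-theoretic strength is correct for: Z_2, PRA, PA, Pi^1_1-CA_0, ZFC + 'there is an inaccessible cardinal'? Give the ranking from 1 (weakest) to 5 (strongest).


Ordering by consistency strength:
1. PRA
2. PA
3. Pi^1_1-CA_0
4. Z_2
5. ZFC + 'there is an inaccessible cardinal'


Z_2=4, PRA=1, PA=2, Pi^1_1-CA_0=3, ZFC + 'there is an inaccessible cardinal'=5


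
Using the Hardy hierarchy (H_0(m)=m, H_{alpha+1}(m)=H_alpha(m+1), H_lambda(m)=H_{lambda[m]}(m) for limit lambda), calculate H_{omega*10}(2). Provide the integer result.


H_{omega*10}(2):
For the Hardy hierarchy, H_{omega*k}(n) = 2^k * n.
2^10 = 1024.
1024 * 2 = 2048

2048


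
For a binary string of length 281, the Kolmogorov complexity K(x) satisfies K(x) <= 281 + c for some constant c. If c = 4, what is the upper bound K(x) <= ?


K(x) <= |x| + c = 281 + 4 = 285

285


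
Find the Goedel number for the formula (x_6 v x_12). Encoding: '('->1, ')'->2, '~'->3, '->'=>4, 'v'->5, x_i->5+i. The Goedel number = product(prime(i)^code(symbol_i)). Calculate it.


Formula: (x_6 v x_12)
Symbol codes: [1, 11, 5, 17, 2]
Primes: [2, 3, 5, 7, 11]
p_1^1 = 2^1 = 2
p_2^11 = 3^11 = 177147
p_3^5 = 5^5 = 3125
p_4^17 = 7^17 = 232630513987207
p_5^2 = 11^2 = 121
Product = 31164909481351892311931250

31164909481351892311931250


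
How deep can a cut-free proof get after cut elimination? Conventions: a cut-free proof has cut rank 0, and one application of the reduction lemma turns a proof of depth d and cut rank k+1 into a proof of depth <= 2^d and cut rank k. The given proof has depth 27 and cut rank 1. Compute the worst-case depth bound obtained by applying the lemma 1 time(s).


Each rank reduction sends depth d to at most 2^d; cut rank r needs r reductions.
2_0(27) = 27
2_1(27) = 2^27 = 134217728
Cut-free depth bound = 134217728

134217728


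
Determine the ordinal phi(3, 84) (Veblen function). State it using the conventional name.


phi(3, 84):
phi(3, beta) = eta_beta (the beta-th eta number, fixed point of zeta).
phi(3, 84) = eta_84

eta_84


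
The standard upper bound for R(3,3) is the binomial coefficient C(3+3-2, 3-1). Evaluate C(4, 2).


R(3,3) <= C(3+3-2, 3-1) = C(4, 2)
C(4, 2) = 4! / (2! * 2!)
= 6

6


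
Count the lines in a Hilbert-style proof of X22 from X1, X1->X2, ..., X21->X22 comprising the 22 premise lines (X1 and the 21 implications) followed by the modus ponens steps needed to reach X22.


We have 22 premise lines: X1 and 21 implications.
Each implication is detached once by MP, giving 21 MP lines.
22 premise lines + 21 MP lines = 43 total lines.

43


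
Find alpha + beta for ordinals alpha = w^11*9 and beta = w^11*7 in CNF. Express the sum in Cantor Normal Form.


Ordinal addition w^11*9 + w^11*7:
Both terms have the same exponent 11.
w^e*c + w^e*d = w^e*(c+d).
Result = w^11*(9+7) = w^11*16

w^11*16


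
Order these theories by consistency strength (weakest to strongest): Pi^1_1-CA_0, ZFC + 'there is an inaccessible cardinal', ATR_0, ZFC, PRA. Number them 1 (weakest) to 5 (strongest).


Ordering by consistency strength:
1. PRA
2. ATR_0
3. Pi^1_1-CA_0
4. ZFC
5. ZFC + 'there is an inaccessible cardinal'


Pi^1_1-CA_0=3, ZFC + 'there is an inaccessible cardinal'=5, ATR_0=2, ZFC=4, PRA=1


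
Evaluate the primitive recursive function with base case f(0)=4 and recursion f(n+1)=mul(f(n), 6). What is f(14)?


f(0) = 4
f(1) = mul(f(0), 6) = mul(4, 6) = 24
f(2) = mul(f(1), 6) = mul(24, 6) = 144
f(3) = mul(f(2), 6) = mul(144, 6) = 864
f(4) = mul(f(3), 6) = mul(864, 6) = 5184
f(5) = mul(f(4), 6) = mul(5184, 6) = 31104
f(6) = mul(f(5), 6) = mul(31104, 6) = 186624
f(7) = mul(f(6), 6) = mul(186624, 6) = 1119744
f(8) = mul(f(7), 6) = mul(1119744, 6) = 6718464
f(9) = mul(f(8), 6) = mul(6718464, 6) = 40310784
f(10) = mul(f(9), 6) = mul(40310784, 6) = 241864704
f(11) = mul(f(10), 6) = mul(241864704, 6) = 1451188224
f(12) = mul(f(11), 6) = mul(1451188224, 6) = 8707129344
f(13) = mul(f(12), 6) = mul(8707129344, 6) = 52242776064
f(14) = mul(f(13), 6) = mul(52242776064, 6) = 313456656384


313456656384


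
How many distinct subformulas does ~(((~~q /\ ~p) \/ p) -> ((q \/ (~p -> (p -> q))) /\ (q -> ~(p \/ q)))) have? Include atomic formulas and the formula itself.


Formula: ~(((~~q /\ ~p) \/ p) -> ((q \/ (~p -> (p -> q))) /\ (q -> ~(p \/ q))))
Subformulas found:
  1. q
  2. p
  3. ~p
  4. ~q
  5. ~~q
  6. (p \/ q)
  7. (p -> q)
  8. ~(p \/ q)
  9. (~~q /\ ~p)
  10. (q -> ~(p \/ q))
  11. (~p -> (p -> q))
  12. ((~~q /\ ~p) \/ p)
  13. (q \/ (~p -> (p -> q)))
  14. ((q \/ (~p -> (p -> q))) /\ (q -> ~(p \/ q)))
  15. (((~~q /\ ~p) \/ p) -> ((q \/ (~p -> (p -> q))) /\ (q -> ~(p \/ q))))
  16. ~(((~~q /\ ~p) \/ p) -> ((q \/ (~p -> (p -> q))) /\ (q -> ~(p \/ q))))
Total distinct subformulas = 16

16


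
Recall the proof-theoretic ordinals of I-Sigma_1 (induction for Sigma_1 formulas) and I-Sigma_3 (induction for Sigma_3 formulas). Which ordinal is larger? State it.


Proof-theoretic ordinal of I-Sigma_1 (induction for Sigma_1 formulas): omega^omega
Proof-theoretic ordinal of I-Sigma_3 (induction for Sigma_3 formulas): omega^(omega^(omega^omega))
Comparing: omega^omega < omega^(omega^(omega^omega)).
The larger ordinal is omega^(omega^(omega^omega)) (from I-Sigma_3 (induction for Sigma_3 formulas)).

omega^(omega^(omega^omega))


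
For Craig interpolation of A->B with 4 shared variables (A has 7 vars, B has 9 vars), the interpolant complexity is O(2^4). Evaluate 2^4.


Shared atoms = 4
Craig interpolant size bound = 2^4
= 16

16


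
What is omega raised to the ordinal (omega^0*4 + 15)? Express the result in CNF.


omega^(omega^0*4 + 15):
omega^0 = 1, so the exponent is 4 + 15 = 19 (finite ordinal addition).
Result = omega^19, already a single CNF term.

omega^19


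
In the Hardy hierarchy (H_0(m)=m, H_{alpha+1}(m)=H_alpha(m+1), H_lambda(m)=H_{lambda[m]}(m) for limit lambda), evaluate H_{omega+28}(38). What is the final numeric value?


H_{omega+28}(38):
Unwind the 28 successor steps: H_{omega+28}(38) = H_omega(38+28) = H_omega(66).
H_omega(m) = H_m(m) = m + m = 2m.
Result = 2 * 66 = 132

132


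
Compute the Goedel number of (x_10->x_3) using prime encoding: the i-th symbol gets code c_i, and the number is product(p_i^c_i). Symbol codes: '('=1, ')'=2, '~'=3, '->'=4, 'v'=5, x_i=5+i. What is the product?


Formula: (x_10->x_3)
Symbol codes: [1, 15, 4, 8, 2]
Primes: [2, 3, 5, 7, 11]
p_1^1 = 2^1 = 2
p_2^15 = 3^15 = 14348907
p_3^4 = 5^4 = 625
p_4^8 = 7^8 = 5764801
p_5^2 = 11^2 = 121
Product = 12511187255154183750

12511187255154183750


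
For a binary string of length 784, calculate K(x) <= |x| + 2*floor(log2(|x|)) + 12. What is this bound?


floor(log2(784)) = 9
2 * 9 = 18
K(x) <= 784 + 18 + 12 = 814

814


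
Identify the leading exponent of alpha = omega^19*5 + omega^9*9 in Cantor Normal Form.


CNF: omega^19*5 + omega^9*9
The leading term is omega^19*5, which has exponent 19.

19


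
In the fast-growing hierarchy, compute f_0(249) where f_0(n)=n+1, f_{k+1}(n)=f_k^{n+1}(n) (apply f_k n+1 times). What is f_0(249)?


f_0(249) = 249 + 1 = 250

250


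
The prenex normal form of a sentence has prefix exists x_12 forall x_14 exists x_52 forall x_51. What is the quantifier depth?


Quantifier prefix has 4 quantifier symbols.
Quantifier depth = 4

4


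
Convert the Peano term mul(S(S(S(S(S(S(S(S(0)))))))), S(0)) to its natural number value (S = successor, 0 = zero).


mul(S^8(0), S^1(0)):
S^8(0) = 8
S^1(0) = 1
8 * 1 = 8

8


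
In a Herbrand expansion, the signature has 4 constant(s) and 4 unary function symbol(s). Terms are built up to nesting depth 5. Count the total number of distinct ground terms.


Herbrand terms by depth:
Depth 0: 4 constants
Depth 1: 16 new terms (running total: 20)
Depth 2: 64 new terms (running total: 84)
Depth 3: 256 new terms (running total: 340)
Depth 4: 1024 new terms (running total: 1364)
Depth 5: 4096 new terms (running total: 5460)
Total distinct ground terms = 5460

5460


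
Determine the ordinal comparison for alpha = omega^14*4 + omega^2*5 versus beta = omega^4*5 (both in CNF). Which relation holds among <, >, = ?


Compare term by term from highest exponent:
alpha = omega^14*4 + omega^2*5
beta = omega^4*5
Term 1: alpha has omega^14*4, beta has omega^4*5
Term 2: alpha has omega^2*5, beta has omega^0*0
Result: alpha > beta

alpha > beta


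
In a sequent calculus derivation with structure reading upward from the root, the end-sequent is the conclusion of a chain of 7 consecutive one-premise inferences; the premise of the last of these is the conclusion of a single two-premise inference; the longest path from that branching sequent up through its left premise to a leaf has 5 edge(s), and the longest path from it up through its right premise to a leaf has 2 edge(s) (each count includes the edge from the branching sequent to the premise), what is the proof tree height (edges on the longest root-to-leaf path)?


Longest path through the left premise: 5 edges (measured from the branching sequent)
Longest path through the right premise: 2 edges
Height of the subtree rooted at the branching sequent: max(5, 2) = 5
The branching sequent sits 7 edges above the root (the chain of one-premise inferences), so height = 5 + 7 = 12

12


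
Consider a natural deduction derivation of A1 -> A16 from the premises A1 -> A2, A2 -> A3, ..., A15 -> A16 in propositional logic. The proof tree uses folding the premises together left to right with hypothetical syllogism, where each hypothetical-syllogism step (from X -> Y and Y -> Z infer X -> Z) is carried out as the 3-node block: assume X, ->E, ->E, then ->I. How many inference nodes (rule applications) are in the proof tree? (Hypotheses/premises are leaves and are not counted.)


There are 15 premises in the chain. The first HS step combines premises 1 and 2; each further premise needs one more HS step.
So 15 premises require 15 - 1 = 14 hypothetical-syllogism steps.
Each HS step uses 3 inference nodes (->E, ->E, ->I).
14 * 3 = 42 total inference nodes.

42


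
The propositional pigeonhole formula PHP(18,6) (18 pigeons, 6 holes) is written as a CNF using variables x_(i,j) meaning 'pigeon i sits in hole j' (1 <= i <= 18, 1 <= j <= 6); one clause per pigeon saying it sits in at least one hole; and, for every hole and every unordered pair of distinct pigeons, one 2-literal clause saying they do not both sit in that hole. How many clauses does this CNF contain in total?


PHP(18,6): 18 pigeons, 6 holes, 18*6 = 108 variables.
- pigeon clauses: one per pigeon -> 18 clauses
- hole clauses: 6 holes * C(18,2) = 6 * 153 -> 918 clauses
Total clauses = 18 + 918 = 936

936


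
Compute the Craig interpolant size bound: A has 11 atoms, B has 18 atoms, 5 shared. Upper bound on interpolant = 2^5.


Shared atoms = 5
Craig interpolant size bound = 2^5
= 32

32


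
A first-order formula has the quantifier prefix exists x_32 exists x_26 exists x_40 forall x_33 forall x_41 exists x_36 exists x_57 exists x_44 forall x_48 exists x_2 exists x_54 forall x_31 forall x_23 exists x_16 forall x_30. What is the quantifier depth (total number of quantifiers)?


Quantifier prefix has 15 quantifier symbols.
Quantifier depth = 15

15


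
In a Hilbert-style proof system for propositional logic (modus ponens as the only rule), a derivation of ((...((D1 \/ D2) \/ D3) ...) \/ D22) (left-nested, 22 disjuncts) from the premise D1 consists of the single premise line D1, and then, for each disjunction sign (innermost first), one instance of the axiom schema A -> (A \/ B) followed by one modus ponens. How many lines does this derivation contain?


Building the left-nested 22-ary disjunction from D1:
- 1 premise line (D1)
- 22 disjuncts means 21 disjunction signs; each needs 1 axiom instance + 1 MP = 2 lines: 2 * 21 = 42
Total = 1 + 42 = 43 lines.

43


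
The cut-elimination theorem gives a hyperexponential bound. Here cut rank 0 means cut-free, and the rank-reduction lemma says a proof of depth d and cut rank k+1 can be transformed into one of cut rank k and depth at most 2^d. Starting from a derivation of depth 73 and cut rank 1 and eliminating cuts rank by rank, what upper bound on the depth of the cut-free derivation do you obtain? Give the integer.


Each rank reduction sends depth d to at most 2^d; cut rank r needs r reductions.
2_0(73) = 73
2_1(73) = 2^73 = 9444732965739290427392
Cut-free depth bound = 9444732965739290427392

9444732965739290427392


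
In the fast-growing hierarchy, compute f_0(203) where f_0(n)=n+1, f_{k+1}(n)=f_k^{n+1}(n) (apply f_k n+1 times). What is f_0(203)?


f_0(203) = 203 + 1 = 204

204


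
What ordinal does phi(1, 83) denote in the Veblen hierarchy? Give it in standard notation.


phi(1, 83):
phi(1, beta) = epsilon_beta (the beta-th epsilon number).
phi(1, 83) = epsilon_83

epsilon_83


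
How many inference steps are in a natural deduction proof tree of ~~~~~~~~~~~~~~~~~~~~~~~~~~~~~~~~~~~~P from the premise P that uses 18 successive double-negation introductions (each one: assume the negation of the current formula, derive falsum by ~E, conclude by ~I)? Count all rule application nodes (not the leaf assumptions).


Each double-negation introduction (from C infer ~~C) uses 2 inference nodes: one ~E (C and ~C give falsum) and one ~I (discharge ~C).
18 double negations = 18 * 2 = 36 inference nodes.

36


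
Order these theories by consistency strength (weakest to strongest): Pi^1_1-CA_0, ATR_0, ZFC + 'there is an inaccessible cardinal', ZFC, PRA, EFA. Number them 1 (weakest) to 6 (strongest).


Ordering by consistency strength:
1. EFA
2. PRA
3. ATR_0
4. Pi^1_1-CA_0
5. ZFC
6. ZFC + 'there is an inaccessible cardinal'


Pi^1_1-CA_0=4, ATR_0=3, ZFC + 'there is an inaccessible cardinal'=6, ZFC=5, PRA=2, EFA=1


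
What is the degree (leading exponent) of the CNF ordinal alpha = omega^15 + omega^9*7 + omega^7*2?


CNF: omega^15 + omega^9*7 + omega^7*2
The leading term is omega^15, which has exponent 15.

15


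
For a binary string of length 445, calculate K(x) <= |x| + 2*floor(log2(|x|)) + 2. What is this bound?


floor(log2(445)) = 8
2 * 8 = 16
K(x) <= 445 + 16 + 2 = 463

463


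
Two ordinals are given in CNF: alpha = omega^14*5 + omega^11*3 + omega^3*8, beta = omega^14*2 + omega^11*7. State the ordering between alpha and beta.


Compare term by term from highest exponent:
alpha = omega^14*5 + omega^11*3 + omega^3*8
beta = omega^14*2 + omega^11*7
Term 1: alpha has omega^14*5, beta has omega^14*2
Term 2: alpha has omega^11*3, beta has omega^11*7
Term 3: alpha has omega^3*8, beta has omega^0*0
Result: alpha > beta

alpha > beta


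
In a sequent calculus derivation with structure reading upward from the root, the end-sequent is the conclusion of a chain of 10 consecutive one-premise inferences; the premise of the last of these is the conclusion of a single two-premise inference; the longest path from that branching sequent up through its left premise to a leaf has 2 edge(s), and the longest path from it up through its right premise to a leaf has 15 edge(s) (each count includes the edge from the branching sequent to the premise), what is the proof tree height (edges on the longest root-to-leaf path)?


Longest path through the left premise: 2 edges (measured from the branching sequent)
Longest path through the right premise: 15 edges
Height of the subtree rooted at the branching sequent: max(2, 15) = 15
The branching sequent sits 10 edges above the root (the chain of one-premise inferences), so height = 15 + 10 = 25

25


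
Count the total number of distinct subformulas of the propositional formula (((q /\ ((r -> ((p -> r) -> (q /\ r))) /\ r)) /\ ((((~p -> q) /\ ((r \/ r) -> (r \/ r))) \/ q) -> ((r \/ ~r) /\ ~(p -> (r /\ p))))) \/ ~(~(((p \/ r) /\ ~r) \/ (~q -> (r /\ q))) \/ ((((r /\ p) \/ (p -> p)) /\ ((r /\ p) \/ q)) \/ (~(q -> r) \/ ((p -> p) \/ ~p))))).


Formula: (((q /\ ((r -> ((p -> r) -> (q /\ r))) /\ r)) /\ ((((~p -> q) /\ ((r \/ r) -> (r \/ r))) \/ q) -> ((r \/ ~r) /\ ~(p -> (r /\ p))))) \/ ~(~(((p \/ r) /\ ~r) \/ (~q -> (r /\ q))) \/ ((((r /\ p) \/ (p -> p)) /\ ((r /\ p) \/ q)) \/ (~(q -> r) \/ ((p -> p) \/ ~p)))))
Subformulas found:
  1. r
  2. p
  3. q
  4. ~p
  5. ~r
  6. ~q
  7. (r /\ p)
  8. (r \/ r)
  9. (p -> p)
  10. (q -> r)
  11. (p -> r)
  12. (q /\ r)
  13. (r /\ q)
  14. (p \/ r)
  15. ~(q -> r)
  16. (~p -> q)
  17. (r \/ ~r)
  18. (p -> (r /\ p))
  19. ((r /\ p) \/ q)
  20. (~q -> (r /\ q))
  21. ((p \/ r) /\ ~r)
  22. ~(p -> (r /\ p))
  23. ((p -> p) \/ ~p)
  24. ((p -> r) -> (q /\ r))
  25. ((r \/ r) -> (r \/ r))
  26. ((r /\ p) \/ (p -> p))
  27. (r -> ((p -> r) -> (q /\ r)))
  28. ((r \/ ~r) /\ ~(p -> (r /\ p)))
  29. (~(q -> r) \/ ((p -> p) \/ ~p))
  30. ((r -> ((p -> r) -> (q /\ r))) /\ r)
  31. ((~p -> q) /\ ((r \/ r) -> (r \/ r)))
  32. (((p \/ r) /\ ~r) \/ (~q -> (r /\ q)))
  33. ~(((p \/ r) /\ ~r) \/ (~q -> (r /\ q)))
  34. (((r /\ p) \/ (p -> p)) /\ ((r /\ p) \/ q))
  35. (q /\ ((r -> ((p -> r) -> (q /\ r))) /\ r))
  36. (((~p -> q) /\ ((r \/ r) -> (r \/ r))) \/ q)
  37. ((((r /\ p) \/ (p -> p)) /\ ((r /\ p) \/ q)) \/ (~(q -> r) \/ ((p -> p) \/ ~p)))
  38. ((((~p -> q) /\ ((r \/ r) -> (r \/ r))) \/ q) -> ((r \/ ~r) /\ ~(p -> (r /\ p))))
  39. (~(((p \/ r) /\ ~r) \/ (~q -> (r /\ q))) \/ ((((r /\ p) \/ (p -> p)) /\ ((r /\ p) \/ q)) \/ (~(q -> r) \/ ((p -> p) \/ ~p))))
  40. ~(~(((p \/ r) /\ ~r) \/ (~q -> (r /\ q))) \/ ((((r /\ p) \/ (p -> p)) /\ ((r /\ p) \/ q)) \/ (~(q -> r) \/ ((p -> p) \/ ~p))))
  41. ((q /\ ((r -> ((p -> r) -> (q /\ r))) /\ r)) /\ ((((~p -> q) /\ ((r \/ r) -> (r \/ r))) \/ q) -> ((r \/ ~r) /\ ~(p -> (r /\ p)))))
  42. (((q /\ ((r -> ((p -> r) -> (q /\ r))) /\ r)) /\ ((((~p -> q) /\ ((r \/ r) -> (r \/ r))) \/ q) -> ((r \/ ~r) /\ ~(p -> (r /\ p))))) \/ ~(~(((p \/ r) /\ ~r) \/ (~q -> (r /\ q))) \/ ((((r /\ p) \/ (p -> p)) /\ ((r /\ p) \/ q)) \/ (~(q -> r) \/ ((p -> p) \/ ~p)))))
Total distinct subformulas = 42

42


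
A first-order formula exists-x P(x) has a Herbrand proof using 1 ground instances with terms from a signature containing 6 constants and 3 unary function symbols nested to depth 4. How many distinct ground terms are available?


Herbrand terms by depth:
Depth 0: 6 constants
Depth 1: 18 new terms (running total: 24)
Depth 2: 54 new terms (running total: 78)
Depth 3: 162 new terms (running total: 240)
Depth 4: 486 new terms (running total: 726)
Total distinct ground terms = 726

726


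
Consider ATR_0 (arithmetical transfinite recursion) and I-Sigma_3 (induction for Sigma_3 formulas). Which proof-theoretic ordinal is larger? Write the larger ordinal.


Proof-theoretic ordinal of ATR_0 (arithmetical transfinite recursion): Gamma_0
Proof-theoretic ordinal of I-Sigma_3 (induction for Sigma_3 formulas): omega^(omega^(omega^omega))
Comparing: omega^(omega^(omega^omega)) < Gamma_0.
The larger ordinal is Gamma_0 (from ATR_0 (arithmetical transfinite recursion)).

Gamma_0


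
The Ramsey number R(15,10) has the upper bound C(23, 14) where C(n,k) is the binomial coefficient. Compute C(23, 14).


R(15,10) <= C(15+10-2, 15-1) = C(23, 14)
C(23, 14) = 23! / (14! * 9!)
= 817190

817190


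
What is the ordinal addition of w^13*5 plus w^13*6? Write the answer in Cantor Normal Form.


Ordinal addition w^13*5 + w^13*6:
Both terms have the same exponent 13.
w^e*c + w^e*d = w^e*(c+d).
Result = w^13*(5+6) = w^13*11

w^13*11


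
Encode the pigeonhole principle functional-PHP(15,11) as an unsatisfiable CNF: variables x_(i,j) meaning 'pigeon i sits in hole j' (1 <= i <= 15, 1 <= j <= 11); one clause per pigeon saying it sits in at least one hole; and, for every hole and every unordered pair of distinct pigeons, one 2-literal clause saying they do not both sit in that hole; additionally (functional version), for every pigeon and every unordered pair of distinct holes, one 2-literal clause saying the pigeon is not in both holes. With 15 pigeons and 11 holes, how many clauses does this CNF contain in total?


functional-PHP(15,11): 15 pigeons, 11 holes, 15*11 = 165 variables.
- pigeon clauses: one per pigeon -> 15 clauses
- hole clauses: 11 holes * C(15,2) = 11 * 105 -> 1155 clauses
- functional clauses: 15 pigeons * C(11,2) = 15 * 55 -> 825 clauses
Total clauses = 15 + 1155 + 825 = 1995

1995


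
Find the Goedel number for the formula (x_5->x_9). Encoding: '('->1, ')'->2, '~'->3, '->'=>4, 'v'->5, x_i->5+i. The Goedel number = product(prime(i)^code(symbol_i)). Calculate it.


Formula: (x_5->x_9)
Symbol codes: [1, 10, 4, 14, 2]
Primes: [2, 3, 5, 7, 11]
p_1^1 = 2^1 = 2
p_2^10 = 3^10 = 59049
p_3^4 = 5^4 = 625
p_4^14 = 7^14 = 678223072849
p_5^2 = 11^2 = 121
Product = 6057319627084915901250

6057319627084915901250


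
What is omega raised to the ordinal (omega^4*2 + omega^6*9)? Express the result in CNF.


omega^(omega^4*2 + omega^6*9):
In ordinal addition a term is absorbed by a following term of strictly larger exponent: 4 < 6, so omega^4*2 + omega^6*9 = omega^6*9.
omega raised to a CNF ordinal is a single CNF term: Result = omega^(omega^6*9)

omega^(omega^6*9)


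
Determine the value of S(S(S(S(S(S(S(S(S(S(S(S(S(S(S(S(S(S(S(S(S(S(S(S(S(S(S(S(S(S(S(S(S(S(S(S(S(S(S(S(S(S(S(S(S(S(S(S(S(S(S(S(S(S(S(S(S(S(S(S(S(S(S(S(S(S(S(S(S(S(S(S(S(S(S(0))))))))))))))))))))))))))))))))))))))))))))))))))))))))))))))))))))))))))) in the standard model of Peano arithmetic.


Counting successors applied to 0:
75 applications of S to 0 = 75

75


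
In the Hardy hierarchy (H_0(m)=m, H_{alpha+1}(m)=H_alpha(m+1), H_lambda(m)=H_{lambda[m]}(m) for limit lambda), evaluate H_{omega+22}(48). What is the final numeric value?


H_{omega+22}(48):
Unwind the 22 successor steps: H_{omega+22}(48) = H_omega(48+22) = H_omega(70).
H_omega(m) = H_m(m) = m + m = 2m.
Result = 2 * 70 = 140

140


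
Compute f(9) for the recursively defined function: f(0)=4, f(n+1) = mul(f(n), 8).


f(0) = 4
f(1) = mul(f(0), 8) = mul(4, 8) = 32
f(2) = mul(f(1), 8) = mul(32, 8) = 256
f(3) = mul(f(2), 8) = mul(256, 8) = 2048
f(4) = mul(f(3), 8) = mul(2048, 8) = 16384
f(5) = mul(f(4), 8) = mul(16384, 8) = 131072
f(6) = mul(f(5), 8) = mul(131072, 8) = 1048576
f(7) = mul(f(6), 8) = mul(1048576, 8) = 8388608
f(8) = mul(f(7), 8) = mul(8388608, 8) = 67108864
f(9) = mul(f(8), 8) = mul(67108864, 8) = 536870912


536870912


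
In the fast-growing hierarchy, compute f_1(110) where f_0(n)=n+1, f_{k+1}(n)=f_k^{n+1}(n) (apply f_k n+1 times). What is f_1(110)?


f_1(110) = f_0^111(110)
f_0 adds 1 each time, applied 111 times.
f_1(110) = 110 + 111 = 221

221


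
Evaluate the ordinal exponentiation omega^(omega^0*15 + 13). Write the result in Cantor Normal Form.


omega^(omega^0*15 + 13):
omega^0 = 1, so the exponent is 15 + 13 = 28 (finite ordinal addition).
Result = omega^28, already a single CNF term.

omega^28


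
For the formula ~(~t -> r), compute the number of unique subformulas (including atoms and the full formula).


Formula: ~(~t -> r)
Subformulas found:
  1. t
  2. r
  3. ~t
  4. (~t -> r)
  5. ~(~t -> r)
Total distinct subformulas = 5

5


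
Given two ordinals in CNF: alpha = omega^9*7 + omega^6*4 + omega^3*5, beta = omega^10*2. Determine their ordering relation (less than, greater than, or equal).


Compare term by term from highest exponent:
alpha = omega^9*7 + omega^6*4 + omega^3*5
beta = omega^10*2
Term 1: alpha has omega^9*7, beta has omega^10*2
Term 2: alpha has omega^6*4, beta has omega^0*0
Term 3: alpha has omega^3*5, beta has omega^0*0
Result: alpha < beta

alpha < beta


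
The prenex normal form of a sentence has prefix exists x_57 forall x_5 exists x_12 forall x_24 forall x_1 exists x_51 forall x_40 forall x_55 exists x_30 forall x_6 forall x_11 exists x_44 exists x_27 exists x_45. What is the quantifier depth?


Quantifier prefix has 14 quantifier symbols.
Quantifier depth = 14

14


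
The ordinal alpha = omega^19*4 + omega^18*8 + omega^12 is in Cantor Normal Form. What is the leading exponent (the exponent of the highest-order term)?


CNF: omega^19*4 + omega^18*8 + omega^12
The leading term is omega^19*4, which has exponent 19.

19


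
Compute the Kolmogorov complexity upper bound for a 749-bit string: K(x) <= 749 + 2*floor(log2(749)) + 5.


floor(log2(749)) = 9
2 * 9 = 18
K(x) <= 749 + 18 + 5 = 772

772


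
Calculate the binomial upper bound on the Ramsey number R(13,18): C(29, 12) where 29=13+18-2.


R(13,18) <= C(13+18-2, 13-1) = C(29, 12)
C(29, 12) = 29! / (12! * 17!)
= 51895935

51895935


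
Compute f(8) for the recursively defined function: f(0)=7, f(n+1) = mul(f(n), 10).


f(0) = 7
f(1) = mul(f(0), 10) = mul(7, 10) = 70
f(2) = mul(f(1), 10) = mul(70, 10) = 700
f(3) = mul(f(2), 10) = mul(700, 10) = 7000
f(4) = mul(f(3), 10) = mul(7000, 10) = 70000
f(5) = mul(f(4), 10) = mul(70000, 10) = 700000
f(6) = mul(f(5), 10) = mul(700000, 10) = 7000000
f(7) = mul(f(6), 10) = mul(7000000, 10) = 70000000
f(8) = mul(f(7), 10) = mul(70000000, 10) = 700000000


700000000


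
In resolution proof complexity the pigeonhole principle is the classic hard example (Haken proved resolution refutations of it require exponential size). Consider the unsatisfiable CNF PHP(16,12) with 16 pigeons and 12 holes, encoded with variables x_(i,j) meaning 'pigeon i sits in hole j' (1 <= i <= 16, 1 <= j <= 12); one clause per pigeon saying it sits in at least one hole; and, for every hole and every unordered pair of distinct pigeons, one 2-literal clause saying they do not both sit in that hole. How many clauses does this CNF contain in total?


PHP(16,12): 16 pigeons, 12 holes, 16*12 = 192 variables.
- pigeon clauses: one per pigeon -> 16 clauses
- hole clauses: 12 holes * C(16,2) = 12 * 120 -> 1440 clauses
Total clauses = 16 + 1440 = 1456

1456


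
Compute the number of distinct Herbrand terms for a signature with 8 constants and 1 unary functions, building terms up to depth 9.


Herbrand terms by depth:
Depth 0: 8 constants
Depth 1: 8 new terms (running total: 16)
Depth 2: 8 new terms (running total: 24)
Depth 3: 8 new terms (running total: 32)
Depth 4: 8 new terms (running total: 40)
Depth 5: 8 new terms (running total: 48)
Depth 6: 8 new terms (running total: 56)
Depth 7: 8 new terms (running total: 64)
Depth 8: 8 new terms (running total: 72)
Depth 9: 8 new terms (running total: 80)
Total distinct ground terms = 80

80


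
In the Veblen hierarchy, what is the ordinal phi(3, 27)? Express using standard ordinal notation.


phi(3, 27):
phi(3, beta) = eta_beta (the beta-th eta number, fixed point of zeta).
phi(3, 27) = eta_27

eta_27


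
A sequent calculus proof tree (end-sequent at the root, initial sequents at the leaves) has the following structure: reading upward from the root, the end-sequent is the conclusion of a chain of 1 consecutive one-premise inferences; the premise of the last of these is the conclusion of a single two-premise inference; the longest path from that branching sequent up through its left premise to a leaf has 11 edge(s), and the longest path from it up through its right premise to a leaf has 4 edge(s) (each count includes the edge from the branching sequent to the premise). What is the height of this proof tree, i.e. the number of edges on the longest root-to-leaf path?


Longest path through the left premise: 11 edges (measured from the branching sequent)
Longest path through the right premise: 4 edges
Height of the subtree rooted at the branching sequent: max(11, 4) = 11
The branching sequent sits 1 edges above the root (the chain of one-premise inferences), so height = 11 + 1 = 12

12


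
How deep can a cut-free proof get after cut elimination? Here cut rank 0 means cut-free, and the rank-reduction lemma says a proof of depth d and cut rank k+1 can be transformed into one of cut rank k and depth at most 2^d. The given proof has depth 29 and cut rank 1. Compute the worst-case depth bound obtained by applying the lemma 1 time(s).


Each rank reduction sends depth d to at most 2^d; cut rank r needs r reductions.
2_0(29) = 29
2_1(29) = 2^29 = 536870912
Cut-free depth bound = 536870912

536870912


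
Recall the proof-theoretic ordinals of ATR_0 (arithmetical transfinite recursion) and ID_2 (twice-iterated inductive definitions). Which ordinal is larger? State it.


Proof-theoretic ordinal of ATR_0 (arithmetical transfinite recursion): Gamma_0
Proof-theoretic ordinal of ID_2 (twice-iterated inductive definitions): psi_0(epsilon_{Omega_2+1})
Comparing: Gamma_0 < psi_0(epsilon_{Omega_2+1}).
The larger ordinal is psi_0(epsilon_{Omega_2+1}) (from ID_2 (twice-iterated inductive definitions)).

psi_0(epsilon_{Omega_2+1})


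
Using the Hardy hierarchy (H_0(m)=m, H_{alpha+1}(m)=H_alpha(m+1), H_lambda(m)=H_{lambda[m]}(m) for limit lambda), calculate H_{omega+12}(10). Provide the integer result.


H_{omega+12}(10):
Unwind the 12 successor steps: H_{omega+12}(10) = H_omega(10+12) = H_omega(22).
H_omega(m) = H_m(m) = m + m = 2m.
Result = 2 * 22 = 44

44


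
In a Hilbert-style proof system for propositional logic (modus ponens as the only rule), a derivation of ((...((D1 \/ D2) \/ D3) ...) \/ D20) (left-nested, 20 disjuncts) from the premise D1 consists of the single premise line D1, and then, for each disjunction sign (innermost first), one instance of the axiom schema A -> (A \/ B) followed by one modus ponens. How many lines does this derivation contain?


Building the left-nested 20-ary disjunction from D1:
- 1 premise line (D1)
- 20 disjuncts means 19 disjunction signs; each needs 1 axiom instance + 1 MP = 2 lines: 2 * 19 = 38
Total = 1 + 38 = 39 lines.

39


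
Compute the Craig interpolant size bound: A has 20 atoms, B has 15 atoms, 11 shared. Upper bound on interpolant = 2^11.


Shared atoms = 11
Craig interpolant size bound = 2^11
= 2048

2048


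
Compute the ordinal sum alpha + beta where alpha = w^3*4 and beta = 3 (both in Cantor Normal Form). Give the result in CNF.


Ordinal addition w^3*4 + 3:
Leading exponent of alpha (3) > leading exponent of beta (0).
Since alpha's term has higher exponent than beta's leading term,
the sum is simply alpha followed by beta.
Result = w^3*4 + 3

w^3*4 + 3


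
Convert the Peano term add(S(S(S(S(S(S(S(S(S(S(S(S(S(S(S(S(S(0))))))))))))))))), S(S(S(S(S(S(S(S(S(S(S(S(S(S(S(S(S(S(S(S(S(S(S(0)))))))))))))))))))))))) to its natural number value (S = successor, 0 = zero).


add(S^17(0), S^23(0)):
S^17(0) = 17
S^23(0) = 23
17 + 23 = 40

40


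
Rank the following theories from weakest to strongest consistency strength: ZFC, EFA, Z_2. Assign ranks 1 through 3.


Ordering by consistency strength:
1. EFA
2. Z_2
3. ZFC


ZFC=3, EFA=1, Z_2=2


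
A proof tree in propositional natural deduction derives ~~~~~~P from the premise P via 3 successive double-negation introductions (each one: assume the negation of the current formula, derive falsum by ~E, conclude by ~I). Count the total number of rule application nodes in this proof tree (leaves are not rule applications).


Each double-negation introduction (from C infer ~~C) uses 2 inference nodes: one ~E (C and ~C give falsum) and one ~I (discharge ~C).
3 double negations = 3 * 2 = 6 inference nodes.

6


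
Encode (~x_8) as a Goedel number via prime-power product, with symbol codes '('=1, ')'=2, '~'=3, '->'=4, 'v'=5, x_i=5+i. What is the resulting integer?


Formula: (~x_8)
Symbol codes: [1, 3, 13, 2]
Primes: [2, 3, 5, 7]
p_1^1 = 2^1 = 2
p_2^3 = 3^3 = 27
p_3^13 = 5^13 = 1220703125
p_4^2 = 7^2 = 49
Product = 3229980468750

3229980468750


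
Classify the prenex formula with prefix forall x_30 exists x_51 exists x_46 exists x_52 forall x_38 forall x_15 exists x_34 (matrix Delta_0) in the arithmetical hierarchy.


Leading quantifier is forall, so the class is Pi.
Number of quantifier blocks = alternations + 1 = 3 + 1 = 4.
Classification: Pi_4

Pi_4


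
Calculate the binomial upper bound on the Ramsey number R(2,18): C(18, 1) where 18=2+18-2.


R(2,18) <= C(2+18-2, 2-1) = C(18, 1)
C(18, 1) = 18! / (1! * 17!)
= 18

18


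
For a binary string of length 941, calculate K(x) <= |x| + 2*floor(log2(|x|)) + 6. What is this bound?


floor(log2(941)) = 9
2 * 9 = 18
K(x) <= 941 + 18 + 6 = 965

965


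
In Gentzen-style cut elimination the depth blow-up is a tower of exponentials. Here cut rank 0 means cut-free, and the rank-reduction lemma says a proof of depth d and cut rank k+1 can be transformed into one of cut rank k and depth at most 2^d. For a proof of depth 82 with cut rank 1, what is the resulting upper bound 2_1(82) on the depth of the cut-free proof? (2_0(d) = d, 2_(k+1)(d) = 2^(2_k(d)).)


Each rank reduction sends depth d to at most 2^d; cut rank r needs r reductions.
2_0(82) = 82
2_1(82) = 2^82 = 4835703278458516698824704
Cut-free depth bound = 4835703278458516698824704

4835703278458516698824704


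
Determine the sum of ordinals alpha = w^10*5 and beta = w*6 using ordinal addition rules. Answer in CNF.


Ordinal addition w^10*5 + w*6:
Leading exponent of alpha (10) > leading exponent of beta (1).
Since alpha's term has higher exponent than beta's leading term,
the sum is simply alpha followed by beta.
Result = w^10*5 + w*6

w^10*5 + w*6


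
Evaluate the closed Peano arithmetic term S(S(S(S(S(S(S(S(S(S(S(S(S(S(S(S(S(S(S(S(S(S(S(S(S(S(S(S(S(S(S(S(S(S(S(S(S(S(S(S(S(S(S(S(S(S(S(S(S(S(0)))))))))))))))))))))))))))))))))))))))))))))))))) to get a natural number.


Counting successors applied to 0:
50 applications of S to 0 = 50

50


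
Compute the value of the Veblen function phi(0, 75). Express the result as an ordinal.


phi(0, 75):
phi(0, beta) = omega^beta by definition.
phi(0, 75) = omega^75

omega^75


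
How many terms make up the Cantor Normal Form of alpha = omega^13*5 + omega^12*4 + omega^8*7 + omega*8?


CNF: omega^13*5 + omega^12*4 + omega^8*7 + omega*8
Count the summands separated by '+':
  term 1: omega^13*5
  term 2: omega^12*4
  term 3: omega^8*7
  term 4: omega*8
Total terms = 4

4


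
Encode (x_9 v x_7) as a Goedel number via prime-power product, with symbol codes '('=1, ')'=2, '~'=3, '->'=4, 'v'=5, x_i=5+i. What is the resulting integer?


Formula: (x_9 v x_7)
Symbol codes: [1, 14, 5, 12, 2]
Primes: [2, 3, 5, 7, 11]
p_1^1 = 2^1 = 2
p_2^14 = 3^14 = 4782969
p_3^5 = 5^5 = 3125
p_4^12 = 7^12 = 13841287201
p_5^2 = 11^2 = 121
Product = 50065600999375325306250

50065600999375325306250


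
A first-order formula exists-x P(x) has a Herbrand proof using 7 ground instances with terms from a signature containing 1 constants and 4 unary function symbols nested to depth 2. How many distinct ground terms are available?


Herbrand terms by depth:
Depth 0: 1 constants
Depth 1: 4 new terms (running total: 5)
Depth 2: 16 new terms (running total: 21)
Total distinct ground terms = 21

21


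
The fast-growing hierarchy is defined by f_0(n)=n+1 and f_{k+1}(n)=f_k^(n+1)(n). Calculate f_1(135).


f_1(135) = f_0^136(135)
f_0 adds 1 each time, applied 136 times.
f_1(135) = 135 + 136 = 271

271


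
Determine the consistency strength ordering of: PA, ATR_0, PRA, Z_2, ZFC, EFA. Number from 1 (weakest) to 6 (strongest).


Ordering by consistency strength:
1. EFA
2. PRA
3. PA
4. ATR_0
5. Z_2
6. ZFC


PA=3, ATR_0=4, PRA=2, Z_2=5, ZFC=6, EFA=1
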